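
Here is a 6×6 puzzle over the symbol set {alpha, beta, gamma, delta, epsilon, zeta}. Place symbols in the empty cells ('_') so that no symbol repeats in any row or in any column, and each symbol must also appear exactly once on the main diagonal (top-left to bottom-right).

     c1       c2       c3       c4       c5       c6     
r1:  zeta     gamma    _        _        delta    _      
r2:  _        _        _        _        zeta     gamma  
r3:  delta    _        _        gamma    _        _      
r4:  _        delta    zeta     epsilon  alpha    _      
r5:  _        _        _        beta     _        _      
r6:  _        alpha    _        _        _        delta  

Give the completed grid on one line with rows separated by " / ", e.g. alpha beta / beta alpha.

zeta gamma beta alpha delta epsilon / alpha beta epsilon delta zeta gamma / delta epsilon alpha gamma beta zeta / gamma delta zeta epsilon alpha beta / epsilon zeta delta beta gamma alpha / beta alpha gamma zeta epsilon delta

(r1,c4): row 1 has {gamma,delta,zeta}; column 4 has {beta,gamma,epsilon}, so it must be alpha.
(r2,c2): row 2 has {gamma,zeta}; column 2 has {alpha,gamma,delta}; the diagonal has {delta,epsilon,zeta}, so it must be beta.
(r2,c4): row 2 has {beta,gamma,zeta}; column 4 has {alpha,beta,gamma,epsilon}, so it must be delta.
(r3,c3): row 3 has {gamma,delta}; column 3 has {zeta}; the diagonal has {beta,delta,epsilon,zeta}, so it must be alpha.
(r4,c6): row 4 has {alpha,delta,epsilon,zeta}; column 6 has {gamma,delta}, so it must be beta.
(r5,c5): row 5 has {beta}; column 5 has {alpha,delta,zeta}; the diagonal has {alpha,beta,delta,epsilon,zeta}, so it must be gamma.
(r6,c4): row 6 has {alpha,delta}; column 4 has {alpha,beta,gamma,delta,epsilon}, so it must be zeta.
(r1,c6): row 1 has {alpha,gamma,delta,zeta}; column 6 has {beta,gamma,delta}, so it must be epsilon.
(r2,c3): row 2 has {beta,gamma,delta,zeta}; column 3 has {alpha,zeta}, so it must be epsilon.
(r3,c6): row 3 has {alpha,gamma,delta}; column 6 has {beta,gamma,delta,epsilon}, so it must be zeta.
(r4,c1): row 4 has {alpha,beta,delta,epsilon,zeta}; column 1 has {delta,zeta}, so it must be gamma.
(r5,c3): row 5 has {beta,gamma}; column 3 has {alpha,epsilon,zeta}, so it must be delta.
(r5,c6): row 5 has {beta,gamma,delta}; column 6 has {beta,gamma,delta,epsilon,zeta}, so it must be alpha.
(r1,c3): row 1 has {alpha,gamma,delta,epsilon,zeta}; column 3 has {alpha,delta,epsilon,zeta}, so it must be beta.
(r2,c1): row 2 has {beta,gamma,delta,epsilon,zeta}; column 1 has {gamma,delta,zeta}, so it must be alpha.
(r3,c2): row 3 has {alpha,gamma,delta,zeta}; column 2 has {alpha,beta,gamma,delta}, so it must be epsilon.
(r3,c5): row 3 has {alpha,gamma,delta,epsilon,zeta}; column 5 has {alpha,gamma,delta,zeta}, so it must be beta.
(r5,c1): row 5 has {alpha,beta,gamma,delta}; column 1 has {alpha,gamma,delta,zeta}, so it must be epsilon.
(r5,c2): row 5 has {alpha,beta,gamma,delta,epsilon}; column 2 has {alpha,beta,gamma,delta,epsilon}, so it must be zeta.
(r6,c1): row 6 has {alpha,delta,zeta}; column 1 has {alpha,gamma,delta,epsilon,zeta}, so it must be beta.
(r6,c3): row 6 has {alpha,beta,delta,zeta}; column 3 has {alpha,beta,delta,epsilon,zeta}, so it must be gamma.
(r6,c5): row 6 has {alpha,beta,gamma,delta,zeta}; column 5 has {alpha,beta,gamma,delta,zeta}, so it must be epsilon.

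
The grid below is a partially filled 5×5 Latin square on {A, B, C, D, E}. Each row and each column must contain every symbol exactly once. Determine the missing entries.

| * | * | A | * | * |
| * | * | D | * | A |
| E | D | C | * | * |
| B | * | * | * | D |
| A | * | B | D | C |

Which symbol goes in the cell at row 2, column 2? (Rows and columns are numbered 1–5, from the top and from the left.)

B

(r2,c1) = C
(r3,c5) = B
(r4,c3) = E
(r5,c2) = E
(r1,c1) = D
(r1,c5) = E
(r2,c2) = B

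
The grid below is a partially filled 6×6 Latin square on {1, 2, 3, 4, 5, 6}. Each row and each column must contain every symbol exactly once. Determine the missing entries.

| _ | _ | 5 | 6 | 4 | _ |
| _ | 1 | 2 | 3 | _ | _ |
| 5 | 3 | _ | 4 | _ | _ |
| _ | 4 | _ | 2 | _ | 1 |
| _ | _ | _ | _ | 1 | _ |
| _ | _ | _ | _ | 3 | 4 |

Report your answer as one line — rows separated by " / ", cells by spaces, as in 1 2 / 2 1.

1 2 5 6 4 3 / 4 1 2 3 6 5 / 5 3 1 4 2 6 / 6 4 3 2 5 1 / 3 6 4 5 1 2 / 2 5 6 1 3 4

At row 1, column 2: row 1 has {4,5,6}; column 2 has {1,3,4}; that leaves 2.
At row 1, column 6: row 1 has {2,4,5,6}; column 6 has {1,4}; that leaves 3.
At row 5, column 4: row 5 has {1}; column 4 has {2,3,4,6}; that leaves 5.
At row 6, column 4: row 6 has {3,4}; column 4 has {2,3,4,5,6}; that leaves 1.
At row 1, column 1: row 1 has {2,3,4,5,6}; column 1 has {5}; that leaves 1.
At row 5, column 2: row 5 has {1,5}; column 2 has {1,2,3,4}; that leaves 6.
At row 5, column 6: row 5 has {1,5,6}; column 6 has {1,3,4}; that leaves 2.
At row 6, column 2: row 6 has {1,3,4}; column 2 has {1,2,3,4,6}; that leaves 5.
At row 6, column 3: row 6 has {1,3,4,5}; column 3 has {2,5}; that leaves 6.
At row 3, column 3: row 3 has {3,4,5}; column 3 has {2,5,6}; that leaves 1.
At row 3, column 6: row 3 has {1,3,4,5}; column 6 has {1,2,3,4}; that leaves 6.
At row 4, column 3: row 4 has {1,2,4}; column 3 has {1,2,5,6}; that leaves 3.
At row 5, column 3: row 5 has {1,2,5,6}; column 3 has {1,2,3,5,6}; that leaves 4.
At row 6, column 1: row 6 has {1,3,4,5,6}; column 1 has {1,5}; that leaves 2.
At row 2, column 6: row 2 has {1,2,3}; column 6 has {1,2,3,4,6}; that leaves 5.
At row 3, column 5: row 3 has {1,3,4,5,6}; column 5 has {1,3,4}; that leaves 2.
At row 4, column 1: row 4 has {1,2,3,4}; column 1 has {1,2,5}; that leaves 6.
At row 4, column 5: row 4 has {1,2,3,4,6}; column 5 has {1,2,3,4}; that leaves 5.
At row 5, column 1: row 5 has {1,2,4,5,6}; column 1 has {1,2,5,6}; that leaves 3.
At row 2, column 1: row 2 has {1,2,3,5}; column 1 has {1,2,3,5,6}; that leaves 4.
At row 2, column 5: row 2 has {1,2,3,4,5}; column 5 has {1,2,3,4,5}; that leaves 6.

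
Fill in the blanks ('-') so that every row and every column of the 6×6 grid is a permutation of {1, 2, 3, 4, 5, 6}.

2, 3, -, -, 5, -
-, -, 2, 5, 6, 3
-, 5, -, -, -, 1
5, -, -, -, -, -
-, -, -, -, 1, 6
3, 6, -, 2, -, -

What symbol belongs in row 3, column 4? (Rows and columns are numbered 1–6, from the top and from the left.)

4

(r1,c6) = 4
(r4,c6) = 2
(r5,c1) = 4
(r5,c2) = 2
(r5,c4) = 3
(r6,c5) = 4
(r6,c6) = 5
(r2,c1) = 1
(r2,c2) = 4
(r3,c1) = 6
(r3,c4) = 4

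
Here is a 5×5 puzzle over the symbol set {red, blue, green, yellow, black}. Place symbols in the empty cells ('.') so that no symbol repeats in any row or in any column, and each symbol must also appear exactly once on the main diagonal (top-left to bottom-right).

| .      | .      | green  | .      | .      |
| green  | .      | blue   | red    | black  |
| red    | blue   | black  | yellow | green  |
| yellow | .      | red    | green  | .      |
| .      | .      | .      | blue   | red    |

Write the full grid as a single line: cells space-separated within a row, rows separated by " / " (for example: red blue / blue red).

blue red green black yellow / green yellow blue red black / red blue black yellow green / yellow black red green blue / black green yellow blue red

At row 1, column 1: row 1 has {green}; column 1 has {red,green,yellow}; the diagonal has {red,green,black}; that leaves blue.
At row 1, column 4: row 1 has {blue,green}; column 4 has {red,blue,green,yellow}; that leaves black.
At row 1, column 5: row 1 has {blue,green,black}; column 5 has {red,green,black}; that leaves yellow.
At row 2, column 2: row 2 has {red,blue,green,black}; column 2 has {blue}; the diagonal has {red,blue,green,black}; that leaves yellow.
At row 4, column 2: row 4 has {red,green,yellow}; column 2 has {blue,yellow}; that leaves black.
At row 4, column 5: row 4 has {red,green,yellow,black}; column 5 has {red,green,yellow,black}; that leaves blue.
At row 5, column 1: row 5 has {red,blue}; column 1 has {red,blue,green,yellow}; that leaves black.
At row 5, column 2: row 5 has {red,blue,black}; column 2 has {blue,yellow,black}; that leaves green.
At row 5, column 3: row 5 has {red,blue,green,black}; column 3 has {red,blue,green,black}; that leaves yellow.
At row 1, column 2: row 1 has {blue,green,yellow,black}; column 2 has {blue,green,yellow,black}; that leaves red.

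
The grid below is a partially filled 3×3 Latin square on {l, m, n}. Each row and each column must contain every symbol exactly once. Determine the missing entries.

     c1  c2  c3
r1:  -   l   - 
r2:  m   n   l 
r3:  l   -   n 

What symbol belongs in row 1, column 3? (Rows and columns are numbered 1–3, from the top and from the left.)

m

row 1 has {l}; column 1 has {l,m} — only n is left for (r1,c1).
row 1 has {l,n}; column 3 has {l,n} — only m is left for (r1,c3).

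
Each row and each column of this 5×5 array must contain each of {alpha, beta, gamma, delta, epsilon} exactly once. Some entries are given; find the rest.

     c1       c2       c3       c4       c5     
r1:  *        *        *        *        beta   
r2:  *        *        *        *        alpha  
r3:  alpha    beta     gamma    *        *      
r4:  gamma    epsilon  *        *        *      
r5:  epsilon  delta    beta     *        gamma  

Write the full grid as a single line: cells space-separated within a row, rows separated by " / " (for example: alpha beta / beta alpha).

delta alpha epsilon gamma beta / beta gamma delta epsilon alpha / alpha beta gamma delta epsilon / gamma epsilon alpha beta delta / epsilon delta beta alpha gamma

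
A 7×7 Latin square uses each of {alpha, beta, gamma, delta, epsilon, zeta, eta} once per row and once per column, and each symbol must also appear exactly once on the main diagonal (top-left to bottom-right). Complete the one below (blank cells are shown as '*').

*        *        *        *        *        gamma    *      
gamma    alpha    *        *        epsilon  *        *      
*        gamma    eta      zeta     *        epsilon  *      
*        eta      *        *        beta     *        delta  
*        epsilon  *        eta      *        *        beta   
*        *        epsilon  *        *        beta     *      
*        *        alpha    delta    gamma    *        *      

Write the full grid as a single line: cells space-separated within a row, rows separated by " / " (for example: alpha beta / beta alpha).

At row 2, column 4: row 2 has {alpha,gamma,epsilon}; column 4 has {delta,zeta,eta}; that leaves beta.
At row 3, column 7: row 3 has {gamma,epsilon,zeta,eta}; column 7 has {beta,delta}; that leaves alpha.
At row 3, column 5: row 3 has {alpha,gamma,epsilon,zeta,eta}; column 5 has {beta,gamma,epsilon}; that leaves delta.
At row 5, column 5: row 5 has {beta,epsilon,eta}; column 5 has {beta,gamma,delta,epsilon}; the diagonal has {alpha,beta,eta}; that leaves zeta.
At row 7, column 7: row 7 has {alpha,gamma,delta}; column 7 has {alpha,beta,delta}; the diagonal has {alpha,beta,zeta,eta}; that leaves epsilon.
At row 1, column 1: row 1 has {gamma}; column 1 has {gamma}; the diagonal has {alpha,beta,epsilon,zeta,eta}; that leaves delta.
At row 3, column 1: row 3 has {alpha,gamma,delta,epsilon,zeta,eta}; column 1 has {gamma,delta}; that leaves beta.
At row 4, column 4: row 4 has {beta,delta,eta}; column 4 has {beta,delta,zeta,eta}; the diagonal has {alpha,beta,delta,epsilon,zeta,eta}; that leaves gamma.
At row 5, column 1: row 5 has {beta,epsilon,zeta,eta}; column 1 has {beta,gamma,delta}; that leaves alpha.
At row 5, column 6: row 5 has {alpha,beta,epsilon,zeta,eta}; column 6 has {beta,gamma,epsilon}; that leaves delta.
At row 6, column 4: row 6 has {beta,epsilon}; column 4 has {beta,gamma,delta,zeta,eta}; that leaves alpha.
At row 6, column 5: row 6 has {alpha,beta,epsilon}; column 5 has {beta,gamma,delta,epsilon,zeta}; that leaves eta.
At row 1, column 4: row 1 has {gamma,delta}; column 4 has {alpha,beta,gamma,delta,zeta,eta}; that leaves epsilon.
At row 1, column 5: row 1 has {gamma,delta,epsilon}; column 5 has {beta,gamma,delta,epsilon,zeta,eta}; that leaves alpha.
At row 4, column 3: row 4 has {beta,gamma,delta,eta}; column 3 has {alpha,epsilon,eta}; that leaves zeta.
At row 4, column 6: row 4 has {beta,gamma,delta,zeta,eta}; column 6 has {beta,gamma,delta,epsilon}; that leaves alpha.
At row 5, column 3: row 5 has {alpha,beta,delta,epsilon,zeta,eta}; column 3 has {alpha,epsilon,zeta,eta}; that leaves gamma.
At row 6, column 1: row 6 has {alpha,beta,epsilon,eta}; column 1 has {alpha,beta,gamma,delta}; that leaves zeta.
At row 6, column 2: row 6 has {alpha,beta,epsilon,zeta,eta}; column 2 has {alpha,gamma,epsilon,eta}; that leaves delta.
At row 6, column 7: row 6 has {alpha,beta,delta,epsilon,zeta,eta}; column 7 has {alpha,beta,delta,epsilon}; that leaves gamma.
At row 7, column 1: row 7 has {alpha,gamma,delta,epsilon}; column 1 has {alpha,beta,gamma,delta,zeta}; that leaves eta.
At row 7, column 6: row 7 has {alpha,gamma,delta,epsilon,eta}; column 6 has {alpha,beta,gamma,delta,epsilon}; that leaves zeta.
At row 1, column 3: row 1 has {alpha,gamma,delta,epsilon}; column 3 has {alpha,gamma,epsilon,zeta,eta}; that leaves beta.
At row 2, column 3: row 2 has {alpha,beta,gamma,epsilon}; column 3 has {alpha,beta,gamma,epsilon,zeta,eta}; that leaves delta.
At row 2, column 6: row 2 has {alpha,beta,gamma,delta,epsilon}; column 6 has {alpha,beta,gamma,delta,epsilon,zeta}; that leaves eta.
At row 2, column 7: row 2 has {alpha,beta,gamma,delta,epsilon,eta}; column 7 has {alpha,beta,gamma,delta,epsilon}; that leaves zeta.
At row 4, column 1: row 4 has {alpha,beta,gamma,delta,zeta,eta}; column 1 has {alpha,beta,gamma,delta,zeta,eta}; that leaves epsilon.
At row 7, column 2: row 7 has {alpha,gamma,delta,epsilon,zeta,eta}; column 2 has {alpha,gamma,delta,epsilon,eta}; that leaves beta.
At row 1, column 2: row 1 has {alpha,beta,gamma,delta,epsilon}; column 2 has {alpha,beta,gamma,delta,epsilon,eta}; that leaves zeta.
At row 1, column 7: row 1 has {alpha,beta,gamma,delta,epsilon,zeta}; column 7 has {alpha,beta,gamma,delta,epsilon,zeta}; that leaves eta.

delta zeta beta epsilon alpha gamma eta / gamma alpha delta beta epsilon eta zeta / beta gamma eta zeta delta epsilon alpha / epsilon eta zeta gamma beta alpha delta / alpha epsilon gamma eta zeta delta beta / zeta delta epsilon alpha eta beta gamma / eta beta alpha delta gamma zeta epsilon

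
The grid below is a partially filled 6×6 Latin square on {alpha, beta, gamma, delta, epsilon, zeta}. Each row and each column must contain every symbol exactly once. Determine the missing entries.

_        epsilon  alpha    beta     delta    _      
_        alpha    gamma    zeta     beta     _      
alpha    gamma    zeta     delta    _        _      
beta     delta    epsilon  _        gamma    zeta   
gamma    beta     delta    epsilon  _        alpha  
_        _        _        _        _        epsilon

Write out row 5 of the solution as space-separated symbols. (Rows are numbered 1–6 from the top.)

(r1,c1) = zeta
(r1,c6) = gamma
(r2,c6) = delta
(r3,c5) = epsilon
(r3,c6) = beta
(r4,c4) = alpha
(r5,c5) = zeta

gamma beta delta epsilon zeta alpha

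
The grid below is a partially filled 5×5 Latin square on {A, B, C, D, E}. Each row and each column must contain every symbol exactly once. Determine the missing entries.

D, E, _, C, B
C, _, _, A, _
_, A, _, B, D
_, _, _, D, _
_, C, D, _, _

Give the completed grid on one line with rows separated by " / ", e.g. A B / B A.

(r1,c3) = A
(r2,c5) = E
(r3,c1) = E
(r3,c3) = C
(r4,c2) = B
(r4,c3) = E
(r5,c4) = E
(r5,c5) = A
(r2,c2) = D
(r2,c3) = B
(r4,c1) = A
(r4,c5) = C
(r5,c1) = B

D E A C B / C D B A E / E A C B D / A B E D C / B C D E A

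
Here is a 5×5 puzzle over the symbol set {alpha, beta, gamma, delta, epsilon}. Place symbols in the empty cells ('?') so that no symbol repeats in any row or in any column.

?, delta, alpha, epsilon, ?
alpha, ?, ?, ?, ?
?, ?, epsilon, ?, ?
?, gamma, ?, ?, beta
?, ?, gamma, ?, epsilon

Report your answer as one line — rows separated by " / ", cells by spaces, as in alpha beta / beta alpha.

row 1 has {alpha,delta,epsilon}; column 5 has {beta,epsilon} — only gamma is left for (r1,c5).
row 2 has {alpha}; column 5 has {beta,gamma,epsilon} — only delta is left for (r2,c5).
row 3 has {epsilon}; column 5 has {beta,gamma,delta,epsilon} — only alpha is left for (r3,c5).
row 4 has {beta,gamma}; column 3 has {alpha,gamma,epsilon} — only delta is left for (r4,c3).
row 4 has {beta,gamma,delta}; column 4 has {epsilon} — only alpha is left for (r4,c4).
row 1 has {alpha,gamma,delta,epsilon}; column 1 has {alpha} — only beta is left for (r1,c1).
row 2 has {alpha,delta}; column 3 has {alpha,gamma,delta,epsilon} — only beta is left for (r2,c3).
row 2 has {alpha,beta,delta}; column 4 has {alpha,epsilon} — only gamma is left for (r2,c4).
row 3 has {alpha,epsilon}; column 2 has {gamma,delta} — only beta is left for (r3,c2).
row 3 has {alpha,beta,epsilon}; column 4 has {alpha,gamma,epsilon} — only delta is left for (r3,c4).
row 4 has {alpha,beta,gamma,delta}; column 1 has {alpha,beta} — only epsilon is left for (r4,c1).
row 5 has {gamma,epsilon}; column 1 has {alpha,beta,epsilon} — only delta is left for (r5,c1).
row 5 has {gamma,delta,epsilon}; column 2 has {beta,gamma,delta} — only alpha is left for (r5,c2).
row 5 has {alpha,gamma,delta,epsilon}; column 4 has {alpha,gamma,delta,epsilon} — only beta is left for (r5,c4).
row 2 has {alpha,beta,gamma,delta}; column 2 has {alpha,beta,gamma,delta} — only epsilon is left for (r2,c2).
row 3 has {alpha,beta,delta,epsilon}; column 1 has {alpha,beta,delta,epsilon} — only gamma is left for (r3,c1).

beta delta alpha epsilon gamma / alpha epsilon beta gamma delta / gamma beta epsilon delta alpha / epsilon gamma delta alpha beta / delta alpha gamma beta epsilon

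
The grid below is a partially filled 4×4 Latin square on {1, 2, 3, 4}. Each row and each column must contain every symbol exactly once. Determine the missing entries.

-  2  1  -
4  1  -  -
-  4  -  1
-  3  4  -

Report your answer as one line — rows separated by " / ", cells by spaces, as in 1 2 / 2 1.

3 2 1 4 / 4 1 2 3 / 2 4 3 1 / 1 3 4 2

(r1,c1): row 1 has {1,2}; column 1 has {4}, so it must be 3.
(r1,c4): row 1 has {1,2,3}; column 4 has {1}, so it must be 4.
(r3,c1): row 3 has {1,4}; column 1 has {3,4}, so it must be 2.
(r3,c3): row 3 has {1,2,4}; column 3 has {1,4}, so it must be 3.
(r4,c1): row 4 has {3,4}; column 1 has {2,3,4}, so it must be 1.
(r4,c4): row 4 has {1,3,4}; column 4 has {1,4}, so it must be 2.
(r2,c3): row 2 has {1,4}; column 3 has {1,3,4}, so it must be 2.
(r2,c4): row 2 has {1,2,4}; column 4 has {1,2,4}, so it must be 3.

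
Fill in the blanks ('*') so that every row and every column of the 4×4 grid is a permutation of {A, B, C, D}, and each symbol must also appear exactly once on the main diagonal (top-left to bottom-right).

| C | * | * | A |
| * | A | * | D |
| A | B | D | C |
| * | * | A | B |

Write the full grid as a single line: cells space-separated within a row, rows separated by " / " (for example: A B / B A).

(r1,c2) = D
(r1,c3) = B
(r2,c1) = B
(r2,c3) = C
(r4,c1) = D
(r4,c2) = C

C D B A / B A C D / A B D C / D C A B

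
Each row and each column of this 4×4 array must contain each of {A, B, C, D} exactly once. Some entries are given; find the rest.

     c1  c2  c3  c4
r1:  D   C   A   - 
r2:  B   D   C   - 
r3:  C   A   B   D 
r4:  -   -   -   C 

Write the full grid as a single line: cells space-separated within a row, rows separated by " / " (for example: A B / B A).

D C A B / B D C A / C A B D / A B D C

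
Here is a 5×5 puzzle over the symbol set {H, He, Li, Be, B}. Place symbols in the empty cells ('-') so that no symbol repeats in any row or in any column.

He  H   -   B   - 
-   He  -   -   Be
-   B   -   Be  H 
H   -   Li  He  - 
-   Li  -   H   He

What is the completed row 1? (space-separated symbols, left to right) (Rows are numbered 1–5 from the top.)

He H Be B Li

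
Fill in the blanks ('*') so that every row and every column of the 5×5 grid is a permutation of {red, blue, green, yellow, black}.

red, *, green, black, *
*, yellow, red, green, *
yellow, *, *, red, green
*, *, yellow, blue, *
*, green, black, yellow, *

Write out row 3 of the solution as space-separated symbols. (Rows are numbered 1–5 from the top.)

yellow black blue red green

(r1,c2) = blue
(r1,c5) = yellow
(r3,c2) = black
(r3,c3) = blue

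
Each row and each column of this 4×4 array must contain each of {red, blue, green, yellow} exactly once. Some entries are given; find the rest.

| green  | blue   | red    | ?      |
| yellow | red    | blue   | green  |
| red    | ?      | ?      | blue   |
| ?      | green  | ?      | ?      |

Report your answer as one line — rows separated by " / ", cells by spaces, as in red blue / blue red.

green blue red yellow / yellow red blue green / red yellow green blue / blue green yellow red

row 1 has {red,blue,green}; column 4 has {blue,green} — only yellow is left for (r1,c4).
row 3 has {red,blue}; column 2 has {red,blue,green} — only yellow is left for (r3,c2).
row 3 has {red,blue,yellow}; column 3 has {red,blue} — only green is left for (r3,c3).
row 4 has {green}; column 1 has {red,green,yellow} — only blue is left for (r4,c1).
row 4 has {blue,green}; column 3 has {red,blue,green} — only yellow is left for (r4,c3).
row 4 has {blue,green,yellow}; column 4 has {blue,green,yellow} — only red is left for (r4,c4).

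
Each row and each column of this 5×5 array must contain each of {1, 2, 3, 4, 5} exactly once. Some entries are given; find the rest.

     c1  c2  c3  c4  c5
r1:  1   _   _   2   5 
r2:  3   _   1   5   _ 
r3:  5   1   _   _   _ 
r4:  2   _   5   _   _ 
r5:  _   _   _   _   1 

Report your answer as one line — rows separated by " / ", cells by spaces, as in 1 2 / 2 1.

1 3 4 2 5 / 3 2 1 5 4 / 5 1 3 4 2 / 2 4 5 1 3 / 4 5 2 3 1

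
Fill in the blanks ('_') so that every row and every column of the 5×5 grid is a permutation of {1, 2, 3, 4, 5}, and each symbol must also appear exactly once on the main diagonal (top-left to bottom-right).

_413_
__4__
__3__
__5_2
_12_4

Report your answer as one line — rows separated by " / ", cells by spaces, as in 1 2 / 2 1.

2 4 1 3 5 / 1 5 4 2 3 / 5 2 3 4 1 / 4 3 5 1 2 / 3 1 2 5 4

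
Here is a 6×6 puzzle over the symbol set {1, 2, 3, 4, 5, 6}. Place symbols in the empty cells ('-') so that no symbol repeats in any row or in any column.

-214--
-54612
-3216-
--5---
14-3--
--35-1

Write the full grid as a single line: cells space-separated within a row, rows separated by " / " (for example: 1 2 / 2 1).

6 2 1 4 5 3 / 3 5 4 6 1 2 / 5 3 2 1 6 4 / 4 1 5 2 3 6 / 1 4 6 3 2 5 / 2 6 3 5 4 1

(r2,c1): row 2 has {1,2,4,5,6}; column 1 has {1}, so it must be 3.
(r4,c4): row 4 has {5}; column 4 has {1,3,4,5,6}, so it must be 2.
(r5,c3): row 5 has {1,3,4}; column 3 has {1,2,3,4,5}, so it must be 6.
(r5,c6): row 5 has {1,3,4,6}; column 6 has {1,2}, so it must be 5.
(r6,c2): row 6 has {1,3,5}; column 2 has {2,3,4,5}, so it must be 6.
(r3,c6): row 3 has {1,2,3,6}; column 6 has {1,2,5}, so it must be 4.
(r4,c2): row 4 has {2,5}; column 2 has {2,3,4,5,6}, so it must be 1.
(r5,c5): row 5 has {1,3,4,5,6}; column 5 has {1,6}, so it must be 2.
(r6,c5): row 6 has {1,3,5,6}; column 5 has {1,2,6}, so it must be 4.
(r3,c1): row 3 has {1,2,3,4,6}; column 1 has {1,3}, so it must be 5.
(r4,c5): row 4 has {1,2,5}; column 5 has {1,2,4,6}, so it must be 3.
(r4,c6): row 4 has {1,2,3,5}; column 6 has {1,2,4,5}, so it must be 6.
(r6,c1): row 6 has {1,3,4,5,6}; column 1 has {1,3,5}, so it must be 2.
(r1,c1): row 1 has {1,2,4}; column 1 has {1,2,3,5}, so it must be 6.
(r1,c5): row 1 has {1,2,4,6}; column 5 has {1,2,3,4,6}, so it must be 5.
(r1,c6): row 1 has {1,2,4,5,6}; column 6 has {1,2,4,5,6}, so it must be 3.
(r4,c1): row 4 has {1,2,3,5,6}; column 1 has {1,2,3,5,6}, so it must be 4.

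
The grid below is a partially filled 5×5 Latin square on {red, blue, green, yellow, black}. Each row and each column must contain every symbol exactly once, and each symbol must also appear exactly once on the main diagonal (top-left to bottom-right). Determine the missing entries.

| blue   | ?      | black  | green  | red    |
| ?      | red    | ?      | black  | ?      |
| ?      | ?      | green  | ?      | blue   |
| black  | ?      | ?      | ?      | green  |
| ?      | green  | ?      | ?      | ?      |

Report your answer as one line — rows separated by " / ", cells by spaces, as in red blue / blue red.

blue yellow black green red / green red blue black yellow / yellow black green red blue / black blue red yellow green / red green yellow blue black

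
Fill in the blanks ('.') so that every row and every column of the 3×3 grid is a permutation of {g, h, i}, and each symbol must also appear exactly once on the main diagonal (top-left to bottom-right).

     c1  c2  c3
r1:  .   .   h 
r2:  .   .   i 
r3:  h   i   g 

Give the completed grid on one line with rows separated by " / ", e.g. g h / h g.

i g h / g h i / h i g

(r1,c1) = i
(r1,c2) = g
(r2,c1) = g
(r2,c2) = h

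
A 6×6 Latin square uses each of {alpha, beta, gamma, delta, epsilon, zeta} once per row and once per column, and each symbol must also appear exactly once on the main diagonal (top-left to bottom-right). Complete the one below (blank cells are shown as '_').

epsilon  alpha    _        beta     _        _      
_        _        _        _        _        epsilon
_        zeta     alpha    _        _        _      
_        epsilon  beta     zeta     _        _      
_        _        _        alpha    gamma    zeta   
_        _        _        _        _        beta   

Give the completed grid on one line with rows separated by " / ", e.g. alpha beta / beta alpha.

epsilon alpha gamma beta zeta delta / alpha delta zeta gamma beta epsilon / beta zeta alpha delta epsilon gamma / gamma epsilon beta zeta delta alpha / delta beta epsilon alpha gamma zeta / zeta gamma delta epsilon alpha beta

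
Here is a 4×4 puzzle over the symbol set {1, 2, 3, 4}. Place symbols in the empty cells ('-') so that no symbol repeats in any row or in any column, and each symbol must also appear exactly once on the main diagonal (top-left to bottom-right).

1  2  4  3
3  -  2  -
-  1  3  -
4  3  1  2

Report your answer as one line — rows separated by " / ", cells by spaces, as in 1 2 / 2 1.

1 2 4 3 / 3 4 2 1 / 2 1 3 4 / 4 3 1 2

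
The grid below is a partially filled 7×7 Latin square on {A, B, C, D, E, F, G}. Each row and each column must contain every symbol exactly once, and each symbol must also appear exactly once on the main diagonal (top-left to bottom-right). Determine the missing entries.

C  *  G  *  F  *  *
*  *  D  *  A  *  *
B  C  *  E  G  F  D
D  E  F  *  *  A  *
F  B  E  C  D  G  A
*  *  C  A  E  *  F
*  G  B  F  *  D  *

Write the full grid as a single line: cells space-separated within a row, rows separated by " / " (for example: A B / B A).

C A G D F E B / E F D B A C G / B C A E G F D / D E F G B A C / F B E C D G A / G D C A E B F / A G B F C D E

At row 2, column 2: row 2 has {A,D}; column 2 has {B,C,E,G}; the diagonal has {C,D}; that leaves F.
At row 3, column 3: row 3 has {B,C,D,E,F,G}; column 3 has {B,C,D,E,F,G}; the diagonal has {C,D,F}; that leaves A.
At row 6, column 1: row 6 has {A,C,E,F}; column 1 has {B,C,D,F}; that leaves G.
At row 6, column 2: row 6 has {A,C,E,F,G}; column 2 has {B,C,E,F,G}; that leaves D.
At row 6, column 6: row 6 has {A,C,D,E,F,G}; column 6 has {A,D,F,G}; the diagonal has {A,C,D,F}; that leaves B.
At row 7, column 5: row 7 has {B,D,F,G}; column 5 has {A,D,E,F,G}; that leaves C.
At row 7, column 7: row 7 has {B,C,D,F,G}; column 7 has {A,D,F}; the diagonal has {A,B,C,D,F}; that leaves E.
At row 1, column 2: row 1 has {C,F,G}; column 2 has {B,C,D,E,F,G}; that leaves A.
At row 1, column 6: row 1 has {A,C,F,G}; column 6 has {A,B,D,F,G}; that leaves E.
At row 1, column 7: row 1 has {A,C,E,F,G}; column 7 has {A,D,E,F}; that leaves B.
At row 2, column 1: row 2 has {A,D,F}; column 1 has {B,C,D,F,G}; that leaves E.
At row 2, column 6: row 2 has {A,D,E,F}; column 6 has {A,B,D,E,F,G}; that leaves C.
At row 2, column 7: row 2 has {A,C,D,E,F}; column 7 has {A,B,D,E,F}; that leaves G.
At row 4, column 4: row 4 has {A,D,E,F}; column 4 has {A,C,E,F}; the diagonal has {A,B,C,D,E,F}; that leaves G.
At row 4, column 5: row 4 has {A,D,E,F,G}; column 5 has {A,C,D,E,F,G}; that leaves B.
At row 4, column 7: row 4 has {A,B,D,E,F,G}; column 7 has {A,B,D,E,F,G}; that leaves C.
At row 7, column 1: row 7 has {B,C,D,E,F,G}; column 1 has {B,C,D,E,F,G}; that leaves A.
At row 1, column 4: row 1 has {A,B,C,E,F,G}; column 4 has {A,C,E,F,G}; that leaves D.
At row 2, column 4: row 2 has {A,C,D,E,F,G}; column 4 has {A,C,D,E,F,G}; that leaves B.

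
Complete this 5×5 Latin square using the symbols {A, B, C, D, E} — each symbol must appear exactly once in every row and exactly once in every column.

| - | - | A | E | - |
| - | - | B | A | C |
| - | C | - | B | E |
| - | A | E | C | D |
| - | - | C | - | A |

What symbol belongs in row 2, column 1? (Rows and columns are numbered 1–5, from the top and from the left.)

D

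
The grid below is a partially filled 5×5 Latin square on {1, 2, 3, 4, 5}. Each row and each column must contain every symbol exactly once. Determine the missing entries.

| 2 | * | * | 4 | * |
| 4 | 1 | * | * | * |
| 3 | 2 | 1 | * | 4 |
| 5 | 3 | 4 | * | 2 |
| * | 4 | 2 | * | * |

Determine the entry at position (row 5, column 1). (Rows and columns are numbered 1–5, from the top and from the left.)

1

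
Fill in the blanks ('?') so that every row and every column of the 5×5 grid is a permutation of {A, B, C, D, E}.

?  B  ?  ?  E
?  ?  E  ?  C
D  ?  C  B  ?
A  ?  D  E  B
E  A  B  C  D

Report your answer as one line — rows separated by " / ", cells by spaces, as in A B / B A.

C B A D E / B D E A C / D E C B A / A C D E B / E A B C D

(r1,c1): row 1 has {B,E}; column 1 has {A,D,E}, so it must be C.
(r1,c3): row 1 has {B,C,E}; column 3 has {B,C,D,E}, so it must be A.
(r1,c4): row 1 has {A,B,C,E}; column 4 has {B,C,E}, so it must be D.
(r2,c1): row 2 has {C,E}; column 1 has {A,C,D,E}, so it must be B.
(r2,c2): row 2 has {B,C,E}; column 2 has {A,B}, so it must be D.
(r2,c4): row 2 has {B,C,D,E}; column 4 has {B,C,D,E}, so it must be A.
(r3,c2): row 3 has {B,C,D}; column 2 has {A,B,D}, so it must be E.
(r3,c5): row 3 has {B,C,D,E}; column 5 has {B,C,D,E}, so it must be A.
(r4,c2): row 4 has {A,B,D,E}; column 2 has {A,B,D,E}, so it must be C.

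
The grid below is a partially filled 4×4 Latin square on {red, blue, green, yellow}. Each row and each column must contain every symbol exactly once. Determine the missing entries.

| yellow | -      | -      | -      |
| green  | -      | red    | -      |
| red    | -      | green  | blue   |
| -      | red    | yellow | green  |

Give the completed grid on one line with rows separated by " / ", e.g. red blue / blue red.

yellow green blue red / green blue red yellow / red yellow green blue / blue red yellow green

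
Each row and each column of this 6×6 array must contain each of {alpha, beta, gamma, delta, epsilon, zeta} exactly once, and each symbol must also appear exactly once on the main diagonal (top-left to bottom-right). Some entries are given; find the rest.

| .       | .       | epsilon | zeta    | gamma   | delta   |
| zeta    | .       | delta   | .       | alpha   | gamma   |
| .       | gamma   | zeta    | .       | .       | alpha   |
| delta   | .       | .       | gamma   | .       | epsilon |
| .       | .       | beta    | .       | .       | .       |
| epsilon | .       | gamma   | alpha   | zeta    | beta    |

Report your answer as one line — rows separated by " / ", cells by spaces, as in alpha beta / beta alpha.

alpha beta epsilon zeta gamma delta / zeta epsilon delta beta alpha gamma / beta gamma zeta delta epsilon alpha / delta zeta alpha gamma beta epsilon / gamma alpha beta epsilon delta zeta / epsilon delta gamma alpha zeta beta

Cell (r1,c1): row 1 has {gamma,delta,epsilon,zeta}; column 1 has {delta,epsilon,zeta}; the diagonal has {beta,gamma,zeta} → alpha.
Cell (r1,c2): row 1 has {alpha,gamma,delta,epsilon,zeta}; column 2 has {gamma} → beta.
Cell (r2,c2): row 2 has {alpha,gamma,delta,zeta}; column 2 has {beta,gamma}; the diagonal has {alpha,beta,gamma,zeta} → epsilon.
Cell (r2,c4): row 2 has {alpha,gamma,delta,epsilon,zeta}; column 4 has {alpha,gamma,zeta} → beta.
Cell (r3,c1): row 3 has {alpha,gamma,zeta}; column 1 has {alpha,delta,epsilon,zeta} → beta.
Cell (r4,c3): row 4 has {gamma,delta,epsilon}; column 3 has {beta,gamma,delta,epsilon,zeta} → alpha.
Cell (r4,c5): row 4 has {alpha,gamma,delta,epsilon}; column 5 has {alpha,gamma,zeta} → beta.
Cell (r5,c1): row 5 has {beta}; column 1 has {alpha,beta,delta,epsilon,zeta} → gamma.
Cell (r5,c5): row 5 has {beta,gamma}; column 5 has {alpha,beta,gamma,zeta}; the diagonal has {alpha,beta,gamma,epsilon,zeta} → delta.
Cell (r5,c6): row 5 has {beta,gamma,delta}; column 6 has {alpha,beta,gamma,delta,epsilon} → zeta.
Cell (r6,c2): row 6 has {alpha,beta,gamma,epsilon,zeta}; column 2 has {beta,gamma,epsilon} → delta.
Cell (r3,c5): row 3 has {alpha,beta,gamma,zeta}; column 5 has {alpha,beta,gamma,delta,zeta} → epsilon.
Cell (r4,c2): row 4 has {alpha,beta,gamma,delta,epsilon}; column 2 has {beta,gamma,delta,epsilon} → zeta.
Cell (r5,c2): row 5 has {beta,gamma,delta,zeta}; column 2 has {beta,gamma,delta,epsilon,zeta} → alpha.
Cell (r5,c4): row 5 has {alpha,beta,gamma,delta,zeta}; column 4 has {alpha,beta,gamma,zeta} → epsilon.
Cell (r3,c4): row 3 has {alpha,beta,gamma,epsilon,zeta}; column 4 has {alpha,beta,gamma,epsilon,zeta} → delta.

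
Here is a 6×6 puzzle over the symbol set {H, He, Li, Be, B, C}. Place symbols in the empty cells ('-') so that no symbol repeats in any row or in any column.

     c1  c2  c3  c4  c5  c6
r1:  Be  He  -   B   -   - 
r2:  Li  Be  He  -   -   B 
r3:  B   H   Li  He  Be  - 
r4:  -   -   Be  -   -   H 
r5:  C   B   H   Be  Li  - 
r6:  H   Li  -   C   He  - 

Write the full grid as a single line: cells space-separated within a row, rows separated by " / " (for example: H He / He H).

Be He C B H Li / Li Be He H C B / B H Li He Be C / He C Be Li B H / C B H Be Li He / H Li B C He Be

(r1,c3) = C
(r1,c5) = H
(r1,c6) = Li
(r2,c4) = H
(r2,c5) = C
(r3,c6) = C
(r4,c1) = He
(r4,c2) = C
(r4,c4) = Li
(r4,c5) = B
(r5,c6) = He
(r6,c3) = B
(r6,c6) = Be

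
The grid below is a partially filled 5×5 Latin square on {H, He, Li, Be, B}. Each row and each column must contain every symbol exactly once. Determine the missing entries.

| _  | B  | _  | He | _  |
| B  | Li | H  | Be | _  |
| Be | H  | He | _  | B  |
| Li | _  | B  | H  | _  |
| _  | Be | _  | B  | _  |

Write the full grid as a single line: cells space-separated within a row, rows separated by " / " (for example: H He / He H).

H B Be He Li / B Li H Be He / Be H He Li B / Li He B H Be / He Be Li B H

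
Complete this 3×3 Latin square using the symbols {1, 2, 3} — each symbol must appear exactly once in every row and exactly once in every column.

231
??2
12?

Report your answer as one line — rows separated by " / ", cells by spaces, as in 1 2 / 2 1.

2 3 1 / 3 1 2 / 1 2 3

(r2,c1) = 3
(r2,c2) = 1
(r3,c3) = 3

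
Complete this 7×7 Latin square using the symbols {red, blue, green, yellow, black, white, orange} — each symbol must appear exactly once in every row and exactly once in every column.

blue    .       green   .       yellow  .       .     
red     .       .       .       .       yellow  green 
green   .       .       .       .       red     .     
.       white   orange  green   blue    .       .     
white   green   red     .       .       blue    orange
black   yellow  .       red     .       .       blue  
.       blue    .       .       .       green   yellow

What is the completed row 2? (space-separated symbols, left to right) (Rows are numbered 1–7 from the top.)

red orange blue black white yellow green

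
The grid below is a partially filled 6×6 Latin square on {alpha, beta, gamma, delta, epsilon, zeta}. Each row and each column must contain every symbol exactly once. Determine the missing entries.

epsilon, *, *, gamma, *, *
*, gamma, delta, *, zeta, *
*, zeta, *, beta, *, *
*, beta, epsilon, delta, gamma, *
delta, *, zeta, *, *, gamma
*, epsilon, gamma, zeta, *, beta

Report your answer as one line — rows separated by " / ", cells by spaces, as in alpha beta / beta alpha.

epsilon delta beta gamma alpha zeta / beta gamma delta alpha zeta epsilon / gamma zeta alpha beta epsilon delta / zeta beta epsilon delta gamma alpha / delta alpha zeta epsilon beta gamma / alpha epsilon gamma zeta delta beta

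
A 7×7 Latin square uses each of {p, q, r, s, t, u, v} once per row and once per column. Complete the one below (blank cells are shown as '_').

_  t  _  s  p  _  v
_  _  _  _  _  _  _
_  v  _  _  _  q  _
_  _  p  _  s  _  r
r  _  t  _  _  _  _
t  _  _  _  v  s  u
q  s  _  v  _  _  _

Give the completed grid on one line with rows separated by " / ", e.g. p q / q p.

u t q s p r v / s r v u t p q / p v s r u q t / v q p t s u r / r u t p q v s / t p r q v s u / q s u v r t p

At row 1, column 1: row 1 has {p,s,t,v}; column 1 has {q,r,t}; that leaves u.
At row 1, column 6: row 1 has {p,s,t,u,v}; column 6 has {q,s}; that leaves r.
At row 4, column 1: row 4 has {p,r,s}; column 1 has {q,r,t,u}; that leaves v.
At row 1, column 3: row 1 has {p,r,s,t,u,v}; column 3 has {p,t}; that leaves q.
At row 6, column 3: row 6 has {s,t,u,v}; column 3 has {p,q,t}; that leaves r.
At row 7, column 3: row 7 has {q,s,v}; column 3 has {p,q,r,t}; that leaves u.
At row 3, column 3: row 3 has {q,v}; column 3 has {p,q,r,t,u}; that leaves s.
At row 2, column 3: row 2 is empty so far; column 3 has {p,q,r,s,t,u}; that leaves v.
At row 3, column 1: row 3 has {q,s,v}; column 1 has {q,r,t,u,v}; that leaves p.
At row 3, column 7: row 3 has {p,q,s,v}; column 7 has {r,u,v}; that leaves t.
At row 7, column 7: row 7 has {q,s,u,v}; column 7 has {r,t,u,v}; that leaves p.
At row 2, column 1: row 2 has {v}; column 1 has {p,q,r,t,u,v}; that leaves s.
At row 2, column 7: row 2 has {s,v}; column 7 has {p,r,t,u,v}; that leaves q.
At row 5, column 7: row 5 has {r,t}; column 7 has {p,q,r,t,u,v}; that leaves s.
At row 7, column 6: row 7 has {p,q,s,u,v}; column 6 has {q,r,s}; that leaves t.
At row 4, column 6: row 4 has {p,r,s,v}; column 6 has {q,r,s,t}; that leaves u.
At row 7, column 5: row 7 has {p,q,s,t,u,v}; column 5 has {p,s,v}; that leaves r.
At row 2, column 6: row 2 has {q,s,v}; column 6 has {q,r,s,t,u}; that leaves p.
At row 3, column 5: row 3 has {p,q,s,t,v}; column 5 has {p,r,s,v}; that leaves u.
At row 4, column 2: row 4 has {p,r,s,u,v}; column 2 has {s,t,v}; that leaves q.
At row 4, column 4: row 4 has {p,q,r,s,u,v}; column 4 has {s,v}; that leaves t.
At row 5, column 5: row 5 has {r,s,t}; column 5 has {p,r,s,u,v}; that leaves q.
At row 5, column 6: row 5 has {q,r,s,t}; column 6 has {p,q,r,s,t,u}; that leaves v.
At row 6, column 2: row 6 has {r,s,t,u,v}; column 2 has {q,s,t,v}; that leaves p.
At row 6, column 4: row 6 has {p,r,s,t,u,v}; column 4 has {s,t,v}; that leaves q.
At row 2, column 5: row 2 has {p,q,s,v}; column 5 has {p,q,r,s,u,v}; that leaves t.
At row 3, column 4: row 3 has {p,q,s,t,u,v}; column 4 has {q,s,t,v}; that leaves r.
At row 5, column 2: row 5 has {q,r,s,t,v}; column 2 has {p,q,s,t,v}; that leaves u.
At row 5, column 4: row 5 has {q,r,s,t,u,v}; column 4 has {q,r,s,t,v}; that leaves p.
At row 2, column 2: row 2 has {p,q,s,t,v}; column 2 has {p,q,s,t,u,v}; that leaves r.
At row 2, column 4: row 2 has {p,q,r,s,t,v}; column 4 has {p,q,r,s,t,v}; that leaves u.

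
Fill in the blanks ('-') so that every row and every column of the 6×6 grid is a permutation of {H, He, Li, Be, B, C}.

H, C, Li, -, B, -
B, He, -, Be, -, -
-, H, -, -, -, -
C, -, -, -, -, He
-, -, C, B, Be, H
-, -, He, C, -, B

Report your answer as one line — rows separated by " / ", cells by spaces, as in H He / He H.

(r1,c4) = He
(r1,c6) = Be
(r2,c3) = H
(r3,c4) = Li
(r3,c6) = C
(r4,c4) = H
(r4,c5) = Li
(r5,c2) = Li
(r6,c2) = Be
(r6,c5) = H
(r2,c5) = C
(r2,c6) = Li
(r3,c5) = He
(r4,c2) = B
(r4,c3) = Be
(r5,c1) = He
(r6,c1) = Li
(r3,c1) = Be
(r3,c3) = B

H C Li He B Be / B He H Be C Li / Be H B Li He C / C B Be H Li He / He Li C B Be H / Li Be He C H B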